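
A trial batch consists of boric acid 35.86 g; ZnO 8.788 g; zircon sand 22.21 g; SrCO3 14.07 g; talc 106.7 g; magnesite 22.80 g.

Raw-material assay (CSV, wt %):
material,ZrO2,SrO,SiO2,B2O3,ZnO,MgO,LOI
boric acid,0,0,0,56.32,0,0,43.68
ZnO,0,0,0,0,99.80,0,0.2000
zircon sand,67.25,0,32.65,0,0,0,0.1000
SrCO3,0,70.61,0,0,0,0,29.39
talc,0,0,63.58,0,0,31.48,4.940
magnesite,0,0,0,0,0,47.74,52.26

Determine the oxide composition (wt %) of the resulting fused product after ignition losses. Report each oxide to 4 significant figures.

Glass mass = 173.4 g (batch 210.4 − LOI 37.02).
Composition: ZrO2 8.614%, SrO 5.729%, SiO2 43.30%, B2O3 11.65%, ZnO 5.058%, MgO 25.65%

Mid-chain values are displayed with 4-significant-figure rounding alongside each step — the whole derivation carries full precision through every step. Each reported number is rounded a single time; derived quantities, including LOI, net glass mass, totals, the yield, the six compositions, are computed starting from the weights for 173.4 g of glass in exact precision, as given in problem or answer.
Oxide masses out of the charge:
  ZrO2: 22.21·0.6725 = 14.94 g
  SrO: 14.07·0.7061 = 9.935 g
  SiO2: 22.21·0.3265 + 106.7·0.6358 = 75.09 g
  B2O3: 35.86·0.5632 = 20.20 g
  ZnO: 8.788·0.9980 = 8.770 g
  MgO: 106.7·0.3148 + 22.80·0.4774 = 44.47 g
LOI: 35.86·0.4368 + 8.788·0.002000 + 22.21·0.001000 + 14.07·0.2939 + 106.7·0.04940 + 22.80·0.5226 = 37.02 g
Net of LOI, the glass mass = 210.4 − 37.02 = 173.4 g (matching Σ of the oxides)
percent share: oxide ÷ glass, ×100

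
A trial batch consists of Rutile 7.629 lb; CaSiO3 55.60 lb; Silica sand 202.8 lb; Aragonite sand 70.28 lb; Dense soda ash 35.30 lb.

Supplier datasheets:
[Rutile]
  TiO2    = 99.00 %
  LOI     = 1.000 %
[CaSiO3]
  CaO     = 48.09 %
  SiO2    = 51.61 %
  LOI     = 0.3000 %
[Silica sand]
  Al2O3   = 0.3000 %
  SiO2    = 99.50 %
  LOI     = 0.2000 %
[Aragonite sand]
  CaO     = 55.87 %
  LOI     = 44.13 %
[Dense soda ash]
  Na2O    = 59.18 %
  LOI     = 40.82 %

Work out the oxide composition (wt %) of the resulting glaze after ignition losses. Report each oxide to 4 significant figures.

Rounding to 4 significant figures extends to every working value as shown — the whole derivation runs at full float precision end to end. Each reported result undergoes a single rounding. All derived quantities (ignition loss, net glass mass, the totals, the five compositions, yield) are re-derived at full precision using the weight values per 325.5 lb of glass exactly as printed in either problem or answer.
What the batch supplies per oxide:
  CaO: 55.60·0.4809 + 70.28·0.5587 = 66.00 lb
  Al2O3: 202.8·0.003000 = 0.6084 lb
  Na2O: 35.30·0.5918 = 20.89 lb
  TiO2: 7.629·0.9900 = 7.553 lb
  SiO2: 55.60·0.5161 + 202.8·0.9950 = 230.5 lb
LOI: 7.629·0.01000 + 55.60·0.003000 + 202.8·0.002000 + 70.28·0.4413 + 35.30·0.4082 = 46.07 lb
Net of LOI, the glass mass = 371.6 − 46.07 = 325.5 lb (= the summed oxide contributions)
percent share: oxide ÷ glass, ×100

Glass mass = 325.5 lb (batch 371.6 − LOI 46.07).
Composition: CaO 20.28%, Al2O3 0.1869%, Na2O 6.417%, TiO2 2.320%, SiO2 70.80%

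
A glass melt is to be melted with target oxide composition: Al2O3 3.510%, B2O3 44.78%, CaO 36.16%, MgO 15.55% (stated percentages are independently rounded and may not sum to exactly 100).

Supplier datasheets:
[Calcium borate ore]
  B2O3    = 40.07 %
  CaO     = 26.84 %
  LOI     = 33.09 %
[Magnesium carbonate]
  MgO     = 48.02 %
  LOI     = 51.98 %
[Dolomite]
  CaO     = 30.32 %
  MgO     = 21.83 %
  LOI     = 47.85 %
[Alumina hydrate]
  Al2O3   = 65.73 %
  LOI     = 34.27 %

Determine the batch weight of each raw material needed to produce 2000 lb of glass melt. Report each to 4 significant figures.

The intermediate values are displayed, with 4-significant-digit rounding, between the steps; all arithmetic carries full precision from start to finish; every reported number undergoes a single rounding — all derived quantities (totals, net glass mass, four oxide percentages, LOI, yield) are computed from the weighed amounts for 2000 lb of glass at exact precision exactly as shown in question or answer.
Oxide mass targets, per 2000 lb glass melt:
  Al2O3: 3.510% × 2000 = 70.20 lb
  B2O3: 44.78% × 2000 = 895.6 lb
  CaO: 36.16% × 2000 = 723.2 lb
  MgO: 15.55% × 2000 = 311.0 lb
Sums-versus-targets review with the batch weights as given, at the basis given (sum by sum, the targets are met up to rounding of the answer):
  Al2O3: 106.8·0.6573 = 70.20 lb (target 70.20 lb)
  B2O3: 2235·0.4007 = 895.6 lb (target 895.6 lb)
  CaO: 2235·0.2684 + 406.7·0.3032 = 723.2 lb (target 723.2 lb)
  MgO: 462.8·0.4802 + 406.7·0.2183 = 311.0 lb (target 311.0 lb)
Glass-mass bookkeeping: net batch after ignition = 2000 lb (targets for the oxides total 2000 lb; the stated basis being 2000 lb — a pure rounding effect).
Batch grand total — Σ batch = 3211 lb; ignition loss, Σ(batch × LOI) = 1211 lb; yield: glass divided by total = 62.28%.

Batch per 2000 lb glass melt:
  Calcium borate ore: 2235 lb
  Magnesium carbonate: 462.8 lb
  Dolomite: 406.7 lb
  Alumina hydrate: 106.8 lb
Total batch = 3211 lb; LOI loss = 1211 lb; yield = 62.28%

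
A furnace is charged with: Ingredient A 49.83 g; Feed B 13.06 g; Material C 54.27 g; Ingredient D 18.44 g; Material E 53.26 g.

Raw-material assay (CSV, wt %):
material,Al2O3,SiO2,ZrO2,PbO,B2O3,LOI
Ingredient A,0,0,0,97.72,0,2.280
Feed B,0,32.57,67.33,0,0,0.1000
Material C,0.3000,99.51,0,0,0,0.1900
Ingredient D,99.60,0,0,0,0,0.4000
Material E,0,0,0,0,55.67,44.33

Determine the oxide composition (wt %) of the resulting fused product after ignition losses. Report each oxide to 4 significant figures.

Glass mass = 163.9 g (batch 188.9 − LOI 24.94).
Composition: Al2O3 11.30%, SiO2 35.54%, ZrO2 5.364%, PbO 29.71%, B2O3 18.09%

In-progress results are shown with 4-significant-figure rounding alongside each step — each numeric step runs at exact precision in all steps; each reported figure takes a single rounding; derived quantities are carried at full float precision (totals, net glass mass, the yield, LOI, five oxide percentages) starting from the weights for 163.9 g of glass, as written in the problem or answer text.
Per-oxide mass from batch:
  Al2O3: 54.27·0.003000 + 18.44·0.9960 = 18.53 g
  SiO2: 13.06·0.3257 + 54.27·0.9951 = 58.26 g
  ZrO2: 13.06·0.6733 = 8.793 g
  PbO: 49.83·0.9772 = 48.69 g
  B2O3: 53.26·0.5567 = 29.65 g
LOI: 49.83·0.02280 + 13.06·0.001000 + 54.27·0.001900 + 18.44·0.004000 + 53.26·0.4433 = 24.94 g
The glass mass, total less LOI, = 188.9 − 24.94 = 163.9 g (equal to the oxide-mass sum)
percent share: oxide ÷ glass, ×100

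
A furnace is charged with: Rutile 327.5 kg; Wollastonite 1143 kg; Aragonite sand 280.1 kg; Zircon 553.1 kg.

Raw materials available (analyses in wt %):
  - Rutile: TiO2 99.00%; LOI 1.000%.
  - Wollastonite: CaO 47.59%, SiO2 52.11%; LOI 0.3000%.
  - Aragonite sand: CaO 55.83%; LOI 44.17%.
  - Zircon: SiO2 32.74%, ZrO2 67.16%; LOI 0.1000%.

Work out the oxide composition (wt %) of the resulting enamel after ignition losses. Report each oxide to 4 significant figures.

Every computation carries exact precision at every stage. Intermediates appear (rounded to four significant digits) across the worked steps — every reported figure takes just one rounding — the derived quantities are re-derived at exact precision (the totals, yield, four oxide percentages, ignition loss, glass mass) from the weighed amounts per 2173 kg of glass, as set out in the problem or the answer.
Delivered oxide masses:
  CaO: 1143·0.4759 + 280.1·0.5583 = 700.3 kg
  SiO2: 1143·0.5211 + 553.1·0.3274 = 776.7 kg
  ZrO2: 553.1·0.6716 = 371.5 kg
  TiO2: 327.5·0.9900 = 324.2 kg
LOI: 327.5·0.01000 + 1143·0.003000 + 280.1·0.4417 + 553.1·0.001000 = 131.0 kg
batch − LOI leaves glass = 2304 − 131.0 = 2173 kg (equal to the oxide-mass sum)
wt % = oxide mass / glass mass × 100

Glass mass = 2173 kg (batch 2304 − LOI 131.0).
Composition: CaO 32.23%, SiO2 35.75%, ZrO2 17.10%, TiO2 14.92%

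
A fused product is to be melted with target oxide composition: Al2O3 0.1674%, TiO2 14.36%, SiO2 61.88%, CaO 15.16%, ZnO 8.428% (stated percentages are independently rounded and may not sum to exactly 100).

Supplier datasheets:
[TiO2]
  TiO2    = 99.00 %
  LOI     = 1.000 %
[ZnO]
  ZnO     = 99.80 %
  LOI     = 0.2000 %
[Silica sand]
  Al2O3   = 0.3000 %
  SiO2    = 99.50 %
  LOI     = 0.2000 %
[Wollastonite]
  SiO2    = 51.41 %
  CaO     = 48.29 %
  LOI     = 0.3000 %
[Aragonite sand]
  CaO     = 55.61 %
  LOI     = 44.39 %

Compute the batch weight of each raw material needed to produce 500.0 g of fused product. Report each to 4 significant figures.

Batch per 500.0 g fused product:
  TiO2: 72.53 g
  ZnO: 42.22 g
  Silica sand: 279.0 g
  Wollastonite: 61.85 g
  Aragonite sand: 82.60 g
Total batch = 538.2 g; LOI loss = 38.22 g; yield = 92.90%

In-progress results are displayed, with 4-significant-figure rounding, in the working. Full float precision is held in every operation — exactly one rounding goes into every reported number — derived quantities (the five compositions, the totals, yield, ignition loss, net glass mass) are recomputed starting from the weights for 500.0 g of glass in full precision exactly as shown in either problem or answer.
The oxide mass targets at 500.0 g fused product:
  Al2O3: 0.1674% × 500.0 = 0.8370 g
  TiO2: 14.36% × 500.0 = 71.80 g
  SiO2: 61.88% × 500.0 = 309.4 g
  CaO: 15.16% × 500.0 = 75.80 g
  ZnO: 8.428% × 500.0 = 42.14 g
Balance tally, oxide-wise, with the batch weights as given, for the quoted basis mass (sum by sum, the targets are met net of answer rounding effects):
  Al2O3: 279.0·0.003000 = 0.8370 g (target 0.8370 g)
  TiO2: 72.53·0.9900 = 71.80 g (target 71.80 g)
  SiO2: 279.0·0.9950 + 61.85·0.5141 = 309.4 g (target 309.4 g)
  CaO: 61.85·0.4829 + 82.60·0.5561 = 75.80 g (target 75.80 g)
  ZnO: 42.22·0.9980 = 42.14 g (target 42.14 g)
Glass mass check: net batch after ignition = 500.0 g (targets for the oxides total 500.0 g; with the basis standing at 500.0 g — differing by rounding only).
Batch total: Σ batch = 538.2 g; ignition loss, Σ(batch × LOI) = 38.22 g; yield = glass ÷ total batch = 92.90%.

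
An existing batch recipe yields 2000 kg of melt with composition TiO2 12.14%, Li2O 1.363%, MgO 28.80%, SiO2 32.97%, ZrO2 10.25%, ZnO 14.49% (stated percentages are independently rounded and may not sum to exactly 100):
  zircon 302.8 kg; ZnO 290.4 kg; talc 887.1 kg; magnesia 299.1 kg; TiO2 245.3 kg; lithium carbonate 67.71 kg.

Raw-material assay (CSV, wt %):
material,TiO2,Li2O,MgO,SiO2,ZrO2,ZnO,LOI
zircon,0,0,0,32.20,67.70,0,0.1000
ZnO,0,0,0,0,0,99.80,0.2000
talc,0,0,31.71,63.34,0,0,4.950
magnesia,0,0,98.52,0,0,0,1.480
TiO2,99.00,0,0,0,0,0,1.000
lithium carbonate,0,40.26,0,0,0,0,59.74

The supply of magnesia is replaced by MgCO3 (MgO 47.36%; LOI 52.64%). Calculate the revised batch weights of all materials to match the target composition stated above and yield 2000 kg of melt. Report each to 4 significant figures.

Revised batch per 2000 kg melt:
  zircon: 302.8 kg
  ZnO: 290.4 kg
  talc: 887.1 kg
  MgCO3: 622.2 kg
  TiO2: 245.3 kg
  lithium carbonate: 67.71 kg
Total batch = 2416 kg; LOI loss = 415.2 kg

All internal work keeps full precision all the way through; the intermediate values are printed rounded to four significant figures alongside each step. Each reported value carries a single rounding. Derived quantities, including the totals, glass mass, the six compositions, ignition loss, yield, are computed from the batch weights per 2000 kg of glass at full precision, precisely as stated by the question or the answer.
Oxide-by-oxide targets in 2000 kg melt:
  TiO2: 12.14% × 2000 = 242.8 kg
  Li2O: 1.363% × 2000 = 27.26 kg
  MgO: 28.80% × 2000 = 576.0 kg
  SiO2: 32.97% × 2000 = 659.4 kg
  ZrO2: 10.25% × 2000 = 205.0 kg
  ZnO: 14.49% × 2000 = 289.8 kg
Sums-versus-targets review from the weights as reported, under the basis named above (each sum matches its target mass inside rounding margins):
  TiO2: 245.3·0.9900 = 242.8 kg (target 242.8 kg)
  Li2O: 67.71·0.4026 = 27.26 kg (target 27.26 kg)
  MgO: 887.1·0.3171 + 622.2·0.4736 = 576.0 kg (target 576.0 kg)
  SiO2: 302.8·0.3220 + 887.1·0.6334 = 659.4 kg (target 659.4 kg)
  ZrO2: 302.8·0.6770 = 205.0 kg (target 205.0 kg)
  ZnO: 290.4·0.9980 = 289.8 kg (target 289.8 kg)
Auditing the glass mass value: batch Σ − ignition loss = 2000 kg (the targets, summed, come to 2000 kg; with the basis standing at 2000 kg — deltas are rounding alone).
Batch grand total — Σ batch = 2416 kg; the LOI term Σ batch·LOI equals 415.2 kg; as yield: glass ÷ batch → 82.81%.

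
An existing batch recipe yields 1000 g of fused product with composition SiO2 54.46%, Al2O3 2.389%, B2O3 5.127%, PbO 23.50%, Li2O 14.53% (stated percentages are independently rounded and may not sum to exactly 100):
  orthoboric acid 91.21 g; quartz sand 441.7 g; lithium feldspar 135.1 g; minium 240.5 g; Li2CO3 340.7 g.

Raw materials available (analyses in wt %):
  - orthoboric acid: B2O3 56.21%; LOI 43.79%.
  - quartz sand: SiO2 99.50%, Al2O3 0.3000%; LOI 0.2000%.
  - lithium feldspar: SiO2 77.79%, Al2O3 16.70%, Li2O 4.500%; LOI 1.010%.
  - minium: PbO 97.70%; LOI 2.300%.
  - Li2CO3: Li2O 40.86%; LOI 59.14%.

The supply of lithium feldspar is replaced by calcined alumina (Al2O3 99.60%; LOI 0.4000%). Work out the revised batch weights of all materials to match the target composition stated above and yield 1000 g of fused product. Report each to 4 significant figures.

In-progress results appear (rounded to 4 significant digits) on the page — all arithmetic maintains exact precision at every stage; each reported number is rounded once only. Derived quantities, including the yield, net glass mass, the totals, the five compositions, LOI, are computed using the weight values at 1000 g of glass in full precision, as quoted within problem or answer.
Per-oxide target masses for 1000 g fused product:
  SiO2: 54.46% × 1000 = 544.6 g
  Al2O3: 2.389% × 1000 = 23.89 g
  B2O3: 5.127% × 1000 = 51.27 g
  PbO: 23.50% × 1000 = 235.0 g
  Li2O: 14.53% × 1000 = 145.3 g
Per-oxide balance check applying the batch weights above, per the basis as stated (every target is met by its sum once rounding is allowed for):
  SiO2: 547.3·0.9950 = 544.6 g (target 544.6 g)
  Al2O3: 547.3·0.003000 + 22.34·0.9960 = 23.89 g (target 23.89 g)
  B2O3: 91.21·0.5621 = 51.27 g (target 51.27 g)
  PbO: 240.5·0.9770 = 235.0 g (target 235.0 g)
  Li2O: 355.6·0.4086 = 145.3 g (target 145.3 g)
Glass-mass bookkeeping: total charge less LOI = 1000 g (oxide target masses add up to 1000 g; basis as stated: 1000 g — a pure rounding effect).
Batch total: Σ batch = 1257 g; loss to ignition Σ batch·LOI = 257.0 g; glass ÷ batch gives a yield of 79.56%.

Revised batch per 1000 g fused product:
  orthoboric acid: 91.21 g
  quartz sand: 547.3 g
  calcined alumina: 22.34 g
  minium: 240.5 g
  Li2CO3: 355.6 g
Total batch = 1257 g; LOI loss = 257.0 g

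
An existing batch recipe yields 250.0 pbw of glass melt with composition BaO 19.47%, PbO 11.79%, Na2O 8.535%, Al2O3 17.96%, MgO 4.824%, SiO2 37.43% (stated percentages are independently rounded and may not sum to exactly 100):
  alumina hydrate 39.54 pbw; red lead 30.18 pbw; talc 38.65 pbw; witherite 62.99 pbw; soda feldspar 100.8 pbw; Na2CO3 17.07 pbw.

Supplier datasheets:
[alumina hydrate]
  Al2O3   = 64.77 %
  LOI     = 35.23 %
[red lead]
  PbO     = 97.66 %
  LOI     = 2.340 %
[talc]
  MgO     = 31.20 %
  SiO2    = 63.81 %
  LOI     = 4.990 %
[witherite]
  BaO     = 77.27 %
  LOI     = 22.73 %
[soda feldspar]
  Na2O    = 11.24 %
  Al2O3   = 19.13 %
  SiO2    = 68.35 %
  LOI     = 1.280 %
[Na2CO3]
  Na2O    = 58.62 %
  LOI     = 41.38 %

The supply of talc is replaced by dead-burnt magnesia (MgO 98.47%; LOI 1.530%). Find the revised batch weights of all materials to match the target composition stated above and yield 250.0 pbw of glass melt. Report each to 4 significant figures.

Revised batch per 250.0 pbw glass melt:
  alumina hydrate: 28.89 pbw
  red lead: 30.18 pbw
  dead-burnt magnesia: 12.25 pbw
  witherite: 62.99 pbw
  soda feldspar: 136.9 pbw
  Na2CO3: 10.15 pbw
Total batch = 281.4 pbw; LOI loss = 31.34 pbw

Each numeric step keeps full float precision from first step to last — working values appear rounded off to 4 significant figures in the working. Each reported value undergoes a single rounding — all derived quantities (the totals, the six compositions, LOI, the yield, net glass mass) are carried in exact precision from the weighed amounts at 250.0 pbw of glass exactly as shown in either problem or answer.
Target masses of each oxide per 250.0 pbw glass melt:
  BaO: 19.47% × 250.0 = 48.68 pbw
  PbO: 11.79% × 250.0 = 29.48 pbw
  Na2O: 8.535% × 250.0 = 21.34 pbw
  Al2O3: 17.96% × 250.0 = 44.90 pbw
  MgO: 4.824% × 250.0 = 12.06 pbw
  SiO2: 37.43% × 250.0 = 93.58 pbw
A balance pass over the oxides, applying the batch weights above, per the basis as stated (each sum matches its target mass up to rounding of the answer):
  BaO: 62.99·0.7727 = 48.67 pbw (target 48.68 pbw)
  PbO: 30.18·0.9766 = 29.47 pbw (target 29.48 pbw)
  Na2O: 136.9·0.1124 + 10.15·0.5862 = 21.34 pbw (target 21.34 pbw)
  Al2O3: 28.89·0.6477 + 136.9·0.1913 = 44.90 pbw (target 44.90 pbw)
  MgO: 12.25·0.9847 = 12.06 pbw (target 12.06 pbw)
  SiO2: 136.9·0.6835 = 93.57 pbw (target 93.58 pbw)
The glass-mass cross-check: the batch minus its LOI: 250.0 pbw (targets for the oxides total 250.0 pbw; basis as stated: 250.0 pbw — gaps are rounding artifacts).
Batch total: Σ batch = 281.4 pbw; the LOI term Σ batch·LOI equals 31.34 pbw; glass ÷ batch gives a yield of 88.86%.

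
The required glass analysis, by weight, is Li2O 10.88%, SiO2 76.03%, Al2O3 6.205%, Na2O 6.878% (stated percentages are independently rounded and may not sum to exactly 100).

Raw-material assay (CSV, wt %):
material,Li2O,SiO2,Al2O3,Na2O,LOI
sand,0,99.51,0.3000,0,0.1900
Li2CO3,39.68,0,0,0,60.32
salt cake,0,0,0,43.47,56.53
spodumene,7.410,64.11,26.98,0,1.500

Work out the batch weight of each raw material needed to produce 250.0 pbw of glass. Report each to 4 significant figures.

Batch per 250.0 pbw glass:
  sand: 155.1 pbw
  Li2CO3: 58.13 pbw
  salt cake: 39.56 pbw
  spodumene: 55.77 pbw
Total batch = 308.6 pbw; LOI loss = 58.56 pbw; yield = 81.02%

Mid-chain values are shown (rounded to 4 significant figures) at each printed step — each numeric step runs at exact precision through the solve — every reported number receives exactly one rounding; derived quantities, including totals, LOI, glass mass, yield, the four compositions, are computed from the batch weights for 250.0 pbw of glass in exact precision exactly as shown in the problem or answer text.
Target masses of each oxide per 250.0 pbw glass:
  Li2O: 10.88% × 250.0 = 27.20 pbw
  SiO2: 76.03% × 250.0 = 190.1 pbw
  Al2O3: 6.205% × 250.0 = 15.51 pbw
  Na2O: 6.878% × 250.0 = 17.20 pbw
Balance tally, oxide-wise, per the reported batch figures, relative to the basis at hand (target by target, the sums agree inside rounding margins):
  Li2O: 58.13·0.3968 + 55.77·0.07410 = 27.20 pbw (target 27.20 pbw)
  SiO2: 155.1·0.9951 + 55.77·0.6411 = 190.1 pbw (target 190.1 pbw)
  Al2O3: 155.1·0.003000 + 55.77·0.2698 = 15.51 pbw (target 15.51 pbw)
  Na2O: 39.56·0.4347 = 17.20 pbw (target 17.20 pbw)
Glass-mass closure: Σ batch − LOI loss = 250.0 pbw (the Σ of target masses is 250.0 pbw; basis as stated: 250.0 pbw — any gap is answer rounding).
Batch grand total — Σ batch = 308.6 pbw; the LOI term Σ batch·LOI equals 58.56 pbw; yield, glass over the total, = 81.02%.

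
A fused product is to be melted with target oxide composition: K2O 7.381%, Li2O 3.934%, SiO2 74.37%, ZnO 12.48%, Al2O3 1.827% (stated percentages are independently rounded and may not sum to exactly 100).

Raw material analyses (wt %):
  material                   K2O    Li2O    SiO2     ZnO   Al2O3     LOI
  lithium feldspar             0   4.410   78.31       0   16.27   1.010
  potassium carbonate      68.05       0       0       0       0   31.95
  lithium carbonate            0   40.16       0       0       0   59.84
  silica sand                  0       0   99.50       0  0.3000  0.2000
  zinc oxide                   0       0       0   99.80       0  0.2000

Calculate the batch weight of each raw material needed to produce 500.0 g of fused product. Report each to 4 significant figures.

Batch per 500.0 g fused product:
  lithium feldspar: 49.98 g
  potassium carbonate: 54.23 g
  lithium carbonate: 43.49 g
  silica sand: 334.4 g
  zinc oxide: 62.53 g
Total batch = 544.6 g; LOI loss = 44.65 g; yield = 91.80%

Working values are shown rounded off to 4 significant digits as written; each numeric step holds full precision in every operation — every reported value carries a single rounding. The derived quantities, which include totals, yield, glass mass, the five compositions, LOI, are re-derived in full float precision, as written in question or answer, from the batch weights on 500.0 g of glass.
Per-oxide target masses for 500.0 g fused product:
  K2O: 7.381% × 500.0 = 36.90 g
  Li2O: 3.934% × 500.0 = 19.67 g
  SiO2: 74.37% × 500.0 = 371.8 g
  ZnO: 12.48% × 500.0 = 62.40 g
  Al2O3: 1.827% × 500.0 = 9.135 g
Balance tally, oxide-wise, with the batch weights as given, relative to the basis at hand (each sum matches its target mass inside rounding margins):
  K2O: 54.23·0.6805 = 36.90 g (target 36.90 g)
  Li2O: 49.98·0.04410 + 43.49·0.4016 = 19.67 g (target 19.67 g)
  SiO2: 49.98·0.7831 + 334.4·0.9950 = 371.9 g (target 371.8 g)
  ZnO: 62.53·0.9980 = 62.40 g (target 62.40 g)
  Al2O3: 49.98·0.1627 + 334.4·0.003000 = 9.135 g (target 9.135 g)
Glass-mass bookkeeping: total batch − LOI = 500.0 g (per-oxide target masses sum to 500.0 g; against the stated basis, 500.0 g — deltas are rounding alone).
Summing the batch: Σ batch = 544.6 g; loss to ignition Σ batch·LOI = 44.65 g; yield, glass over the total, = 91.80%.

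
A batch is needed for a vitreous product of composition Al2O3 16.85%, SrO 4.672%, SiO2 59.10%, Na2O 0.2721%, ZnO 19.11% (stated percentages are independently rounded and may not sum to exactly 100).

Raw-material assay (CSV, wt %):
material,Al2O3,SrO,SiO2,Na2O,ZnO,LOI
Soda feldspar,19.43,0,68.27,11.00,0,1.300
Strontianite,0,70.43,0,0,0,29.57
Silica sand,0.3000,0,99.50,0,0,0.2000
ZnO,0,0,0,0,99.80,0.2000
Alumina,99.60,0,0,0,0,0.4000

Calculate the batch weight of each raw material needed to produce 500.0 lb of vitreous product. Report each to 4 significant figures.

Batch per 500.0 lb vitreous product:
  Soda feldspar: 12.37 lb
  Strontianite: 33.17 lb
  Silica sand: 288.5 lb
  ZnO: 95.74 lb
  Alumina: 81.31 lb
Total batch = 511.1 lb; LOI loss = 11.06 lb; yield = 97.84%

The intermediate values appear rounded to four significant figures between the steps. Exact precision is carried in every operation — exactly one rounding goes into each reported result — the derived quantities are carried at full precision (net glass mass, ignition loss, the yield, five oxide percentages, totals) from the weighed amounts at 500.0 lb of glass, as quoted within the problem or the answer.
The oxide mass targets at 500.0 lb vitreous product:
  Al2O3: 16.85% × 500.0 = 84.25 lb
  SrO: 4.672% × 500.0 = 23.36 lb
  SiO2: 59.10% × 500.0 = 295.5 lb
  Na2O: 0.2721% × 500.0 = 1.360 lb
  ZnO: 19.11% × 500.0 = 95.55 lb
Mass-balance tally per oxide with the batch weights as given, for the quoted basis mass (target by target, the sums agree within answer rounding):
  Al2O3: 12.37·0.1943 + 288.5·0.003000 + 81.31·0.9960 = 84.25 lb (target 84.25 lb)
  SrO: 33.17·0.7043 = 23.36 lb (target 23.36 lb)
  SiO2: 12.37·0.6827 + 288.5·0.9950 = 295.5 lb (target 295.5 lb)
  Na2O: 12.37·0.1100 = 1.361 lb (target 1.360 lb)
  ZnO: 95.74·0.9980 = 95.55 lb (target 95.55 lb)
The glass-mass cross-check: Σ batch − LOI loss = 500.0 lb (oxide target masses add up to 500.0 lb; stated basis 500.0 lb — differing by rounding only).
Adding the batch up: Σ batch = 511.1 lb; LOI loss = Σ batch·LOI = 11.06 lb; yield = glass ÷ total batch = 97.84%.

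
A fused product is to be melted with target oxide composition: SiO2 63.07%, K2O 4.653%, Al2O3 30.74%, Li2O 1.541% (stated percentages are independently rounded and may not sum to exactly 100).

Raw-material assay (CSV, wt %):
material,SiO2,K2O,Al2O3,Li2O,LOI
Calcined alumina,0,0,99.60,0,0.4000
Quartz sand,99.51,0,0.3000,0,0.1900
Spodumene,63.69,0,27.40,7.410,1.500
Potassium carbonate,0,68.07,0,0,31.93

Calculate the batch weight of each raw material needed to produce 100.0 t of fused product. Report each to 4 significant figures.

Every computation carries exact precision from first step to last — the intermediate values are printed (rounded to 4 significant digits) within the worked lines — every reported value is rounded just once. All derived quantities are recomputed starting from the weights on 100.0 t of glass at full precision (glass mass, yield, the four compositions, LOI, totals), exactly as shown in the problem or answer text.
Target oxide masses per 100.0 t fused product:
  SiO2: 63.07% × 100.0 = 63.07 t
  K2O: 4.653% × 100.0 = 4.653 t
  Al2O3: 30.74% × 100.0 = 30.74 t
  Li2O: 1.541% × 100.0 = 1.541 t
Balance tally, oxide-wise, per the reported batch figures, against the basis in use (every target is met by its sum up to rounding of the answer):
  SiO2: 50.07·0.9951 + 20.80·0.6369 = 63.07 t (target 63.07 t)
  K2O: 6.836·0.6807 = 4.653 t (target 4.653 t)
  Al2O3: 24.99·0.9960 + 50.07·0.003000 + 20.80·0.2740 = 30.74 t (target 30.74 t)
  Li2O: 20.80·0.07410 = 1.541 t (target 1.541 t)
Glass-mass bookkeeping: net batch after ignition = 100.0 t (oxide target masses add up to 100.0 t; versus the stated basis of 100.0 t — deltas are rounding alone).
Whole-batch sum: Σ batch = 102.7 t; LOI loss = Σ batch·LOI = 2.690 t; yield, glass over the total, = 97.38%.

Batch per 100.0 t fused product:
  Calcined alumina: 24.99 t
  Quartz sand: 50.07 t
  Spodumene: 20.80 t
  Potassium carbonate: 6.836 t
Total batch = 102.7 t; LOI loss = 2.690 t; yield = 97.38%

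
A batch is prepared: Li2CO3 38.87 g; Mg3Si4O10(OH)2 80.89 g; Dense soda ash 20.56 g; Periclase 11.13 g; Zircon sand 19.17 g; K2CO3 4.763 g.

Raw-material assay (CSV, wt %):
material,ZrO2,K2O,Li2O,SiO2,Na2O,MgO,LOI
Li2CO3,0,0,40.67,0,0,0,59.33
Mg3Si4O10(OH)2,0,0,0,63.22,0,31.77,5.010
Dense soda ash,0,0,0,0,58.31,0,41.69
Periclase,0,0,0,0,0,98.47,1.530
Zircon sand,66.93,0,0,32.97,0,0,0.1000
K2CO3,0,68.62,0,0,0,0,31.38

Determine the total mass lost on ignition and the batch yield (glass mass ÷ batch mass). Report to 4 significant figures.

In-progress results appear (rounded to 4 significant figures) in the printout; exact precision is kept through every step — a single rounding completes each reported number; the derived quantities (yield, ignition loss, six oxide percentages, net glass mass, the totals) are computed from the batch weights at 138.0 g of glass at full float precision, as they appear in the problem or answer text.
Ignition loss by material:
  Li2CO3: 38.87 × 0.5933 = 23.06 g
  Mg3Si4O10(OH)2: 80.89 × 0.05010 = 4.053 g
  Dense soda ash: 20.56 × 0.4169 = 8.571 g
  Periclase: 11.13 × 0.01530 = 0.1703 g
  Zircon sand: 19.17 × 0.001000 = 0.01917 g
  K2CO3: 4.763 × 0.3138 = 1.495 g
Total LOI = 37.37 g
Glass = batch − LOI = 175.4 − 37.37 = 138.0 g

LOI loss = 37.37 g; glass = 138.0 g; yield = 78.69%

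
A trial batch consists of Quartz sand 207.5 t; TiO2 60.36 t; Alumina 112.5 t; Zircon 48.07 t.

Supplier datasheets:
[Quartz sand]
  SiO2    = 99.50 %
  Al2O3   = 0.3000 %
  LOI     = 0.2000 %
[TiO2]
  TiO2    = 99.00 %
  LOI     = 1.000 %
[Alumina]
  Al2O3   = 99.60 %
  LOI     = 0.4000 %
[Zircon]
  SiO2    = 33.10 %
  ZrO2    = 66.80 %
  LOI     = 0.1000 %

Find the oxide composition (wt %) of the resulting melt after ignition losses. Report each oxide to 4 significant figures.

Glass mass = 426.9 t (batch 428.4 − LOI 1.517).
Composition: SiO2 52.09%, ZrO2 7.522%, Al2O3 26.39%, TiO2 14.00%

The whole derivation carries full float precision at each step — the intermediate values appear, with 4-significant-figure rounding, at each printed step — a single rounding yields each reported number. All derived quantities (the four compositions, LOI, the yield, net glass mass, totals) are computed at exact precision using the weight values for 426.9 t of glass as set out in the question or the answer.
Mass of each oxide from the mix:
  SiO2: 207.5·0.9950 + 48.07·0.3310 = 222.4 t
  ZrO2: 48.07·0.6680 = 32.11 t
  Al2O3: 207.5·0.003000 + 112.5·0.9960 = 112.7 t
  TiO2: 60.36·0.9900 = 59.76 t
LOI: 207.5·0.002000 + 60.36·0.01000 + 112.5·0.004000 + 48.07·0.001000 = 1.517 t
Glass = total batch minus LOI = 428.4 − 1.517 = 426.9 t (= the summed oxide contributions)
each wt % is 100 × oxide ÷ glass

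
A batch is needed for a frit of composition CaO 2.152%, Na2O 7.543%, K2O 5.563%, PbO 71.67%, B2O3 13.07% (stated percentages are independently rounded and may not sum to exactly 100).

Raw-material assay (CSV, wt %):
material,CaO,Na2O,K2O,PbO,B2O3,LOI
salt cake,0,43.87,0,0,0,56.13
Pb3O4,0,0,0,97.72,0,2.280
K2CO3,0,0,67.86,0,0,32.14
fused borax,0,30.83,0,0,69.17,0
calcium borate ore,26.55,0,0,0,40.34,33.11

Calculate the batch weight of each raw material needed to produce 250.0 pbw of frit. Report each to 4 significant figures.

In-progress results are displayed with 4-significant-digit rounding at each printed step; exact precision is carried from first step to last; every reported result takes exactly one rounding — the derived quantities (yield, glass mass, totals, ignition loss, five oxide percentages) are recomputed in exact precision starting from the weights for 250.0 pbw of glass exactly as shown in problem or answer.
Oxide-by-oxide targets in 250.0 pbw frit:
  CaO: 2.152% × 250.0 = 5.380 pbw
  Na2O: 7.543% × 250.0 = 18.86 pbw
  K2O: 5.563% × 250.0 = 13.91 pbw
  PbO: 71.67% × 250.0 = 179.2 pbw
  B2O3: 13.07% × 250.0 = 32.67 pbw
Mass-balance tally per oxide with the batch weights as given, versus the basis set out (each sum matches its target mass net of answer rounding effects):
  CaO: 20.26·0.2655 = 5.379 pbw (target 5.380 pbw)
  Na2O: 18.09·0.4387 + 35.42·0.3083 = 18.86 pbw (target 18.86 pbw)
  K2O: 20.49·0.6786 = 13.90 pbw (target 13.91 pbw)
  PbO: 183.4·0.9772 = 179.2 pbw (target 179.2 pbw)
  B2O3: 35.42·0.6917 + 20.26·0.4034 = 32.67 pbw (target 32.67 pbw)
Auditing the glass mass value: Σ batch − LOI loss = 250.0 pbw (per-oxide target masses sum to 250.0 pbw; with the basis standing at 250.0 pbw — deltas are rounding alone).
Summing the batch: Σ batch = 277.7 pbw; ignition loss, Σ(batch × LOI) = 27.63 pbw; yield = glass ÷ total batch = 90.05%.

Batch per 250.0 pbw frit:
  salt cake: 18.09 pbw
  Pb3O4: 183.4 pbw
  K2CO3: 20.49 pbw
  fused borax: 35.42 pbw
  calcium borate ore: 20.26 pbw
Total batch = 277.7 pbw; LOI loss = 27.63 pbw; yield = 90.05%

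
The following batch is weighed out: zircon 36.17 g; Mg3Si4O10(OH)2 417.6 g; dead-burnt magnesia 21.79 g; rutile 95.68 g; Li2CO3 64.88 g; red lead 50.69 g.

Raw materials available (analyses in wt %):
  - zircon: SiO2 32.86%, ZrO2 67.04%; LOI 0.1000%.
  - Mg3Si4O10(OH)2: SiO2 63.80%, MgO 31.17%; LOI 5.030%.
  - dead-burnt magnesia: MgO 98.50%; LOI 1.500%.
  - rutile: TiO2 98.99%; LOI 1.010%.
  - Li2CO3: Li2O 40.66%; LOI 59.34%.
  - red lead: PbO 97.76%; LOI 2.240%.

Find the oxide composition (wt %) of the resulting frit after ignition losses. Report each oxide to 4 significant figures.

Glass mass = 624.8 g (batch 686.8 − LOI 61.97).
Composition: TiO2 15.16%, SiO2 44.54%, Li2O 4.222%, ZrO2 3.881%, PbO 7.931%, MgO 24.27%

Mid-chain values are shown rounded to 4 significant figures between the steps. Full float precision is carried throughout — a single rounding completes every reported result; the derived quantities, which include the yield, six oxide percentages, LOI, net glass mass, the totals, are rebuilt in full precision, exactly as printed in the question or the answer, starting from the weights at 624.8 g of glass.
What the batch supplies per oxide:
  TiO2: 95.68·0.9899 = 94.71 g
  SiO2: 36.17·0.3286 + 417.6·0.6380 = 278.3 g
  Li2O: 64.88·0.4066 = 26.38 g
  ZrO2: 36.17·0.6704 = 24.25 g
  PbO: 50.69·0.9776 = 49.55 g
  MgO: 417.6·0.3117 + 21.79·0.9850 = 151.6 g
LOI: 36.17·0.001000 + 417.6·0.05030 + 21.79·0.01500 + 95.68·0.01010 + 64.88·0.5934 + 50.69·0.02240 = 61.97 g
Glass = total batch minus LOI = 686.8 − 61.97 = 624.8 g (= the summed oxide contributions)
each wt % is 100 × oxide ÷ glass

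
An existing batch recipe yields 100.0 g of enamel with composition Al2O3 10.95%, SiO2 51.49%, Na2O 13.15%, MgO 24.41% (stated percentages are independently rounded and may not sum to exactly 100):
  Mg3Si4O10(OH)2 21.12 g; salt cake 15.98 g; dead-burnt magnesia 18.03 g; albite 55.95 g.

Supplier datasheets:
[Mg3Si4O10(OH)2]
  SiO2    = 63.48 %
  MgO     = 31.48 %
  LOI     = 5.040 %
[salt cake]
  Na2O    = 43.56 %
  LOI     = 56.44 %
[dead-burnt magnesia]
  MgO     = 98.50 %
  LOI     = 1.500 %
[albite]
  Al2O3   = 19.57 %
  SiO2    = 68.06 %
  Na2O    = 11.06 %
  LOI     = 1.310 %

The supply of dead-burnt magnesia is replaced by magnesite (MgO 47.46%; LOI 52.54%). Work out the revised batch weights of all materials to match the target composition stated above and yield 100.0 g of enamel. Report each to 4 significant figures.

Working values appear rounded to four significant digits; the whole derivation keeps full precision through every step. Exactly one rounding is applied to every reported number — all derived quantities (the totals, ignition loss, four oxide percentages, net glass mass, the yield) are rebuilt using the weight values at 100.0 g of glass in full float precision as quoted within question or answer.
Target oxide masses per 100.0 g enamel:
  Al2O3: 10.95% × 100.0 = 10.95 g
  SiO2: 51.49% × 100.0 = 51.49 g
  Na2O: 13.15% × 100.0 = 13.15 g
  MgO: 24.41% × 100.0 = 24.41 g
Balance tally, oxide-wise, with the batch weights as given, at the basis given (each sum matches its target mass inside rounding margins):
  Al2O3: 55.95·0.1957 = 10.95 g (target 10.95 g)
  SiO2: 21.12·0.6348 + 55.95·0.6806 = 51.49 g (target 51.49 g)
  Na2O: 15.98·0.4356 + 55.95·0.1106 = 13.15 g (target 13.15 g)
  MgO: 21.12·0.3148 + 37.42·0.4746 = 24.41 g (target 24.41 g)
Glass-mass sanity pass: the batch minus its LOI: 99.99 g (targets for the oxides total 100.0 g; the stated basis being 100.0 g — deltas are rounding alone).
Summing the batch: Σ batch = 130.5 g; ignition loss, Σ(batch × LOI) = 30.48 g; as yield: glass ÷ batch → 76.64%.

Revised batch per 100.0 g enamel:
  Mg3Si4O10(OH)2: 21.12 g
  salt cake: 15.98 g
  magnesite: 37.42 g
  albite: 55.95 g
Total batch = 130.5 g; LOI loss = 30.48 g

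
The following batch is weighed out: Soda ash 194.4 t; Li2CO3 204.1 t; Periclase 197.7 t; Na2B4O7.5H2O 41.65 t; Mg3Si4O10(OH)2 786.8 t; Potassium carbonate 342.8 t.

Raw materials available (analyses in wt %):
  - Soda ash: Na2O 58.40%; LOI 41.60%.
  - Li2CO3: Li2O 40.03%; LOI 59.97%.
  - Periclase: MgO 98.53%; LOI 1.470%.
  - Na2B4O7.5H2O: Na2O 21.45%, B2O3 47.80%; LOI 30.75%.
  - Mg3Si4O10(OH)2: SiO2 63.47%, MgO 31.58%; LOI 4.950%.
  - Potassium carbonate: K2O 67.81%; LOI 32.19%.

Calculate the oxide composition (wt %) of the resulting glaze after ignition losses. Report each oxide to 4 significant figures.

Glass mass = 1399 t (batch 1767 − LOI 368.3).
Composition: Li2O 5.839%, Na2O 8.753%, SiO2 35.69%, B2O3 1.423%, K2O 16.61%, MgO 31.68%

The working math keeps full float precision at each step; working values appear (rounded to four significant figures) across the worked steps — exactly one rounding lands on every reported value. The derived quantities are carried from the weighed amounts for 1399 t of glass in exact precision (glass mass, yield, the totals, ignition loss, six oxide percentages), as written in the problem or the answer.
Oxide-by-oxide delivered mass:
  Li2O: 204.1·0.4003 = 81.70 t
  Na2O: 194.4·0.5840 + 41.65·0.2145 = 122.5 t
  SiO2: 786.8·0.6347 = 499.4 t
  B2O3: 41.65·0.4780 = 19.91 t
  K2O: 342.8·0.6781 = 232.5 t
  MgO: 197.7·0.9853 + 786.8·0.3158 = 443.3 t
LOI: 194.4·0.4160 + 204.1·0.5997 + 197.7·0.01470 + 41.65·0.3075 + 786.8·0.04950 + 342.8·0.3219 = 368.3 t
Glass = total batch minus LOI = 1767 − 368.3 = 1399 t (matching Σ of the oxides)
each oxide over glass, ×100, is wt %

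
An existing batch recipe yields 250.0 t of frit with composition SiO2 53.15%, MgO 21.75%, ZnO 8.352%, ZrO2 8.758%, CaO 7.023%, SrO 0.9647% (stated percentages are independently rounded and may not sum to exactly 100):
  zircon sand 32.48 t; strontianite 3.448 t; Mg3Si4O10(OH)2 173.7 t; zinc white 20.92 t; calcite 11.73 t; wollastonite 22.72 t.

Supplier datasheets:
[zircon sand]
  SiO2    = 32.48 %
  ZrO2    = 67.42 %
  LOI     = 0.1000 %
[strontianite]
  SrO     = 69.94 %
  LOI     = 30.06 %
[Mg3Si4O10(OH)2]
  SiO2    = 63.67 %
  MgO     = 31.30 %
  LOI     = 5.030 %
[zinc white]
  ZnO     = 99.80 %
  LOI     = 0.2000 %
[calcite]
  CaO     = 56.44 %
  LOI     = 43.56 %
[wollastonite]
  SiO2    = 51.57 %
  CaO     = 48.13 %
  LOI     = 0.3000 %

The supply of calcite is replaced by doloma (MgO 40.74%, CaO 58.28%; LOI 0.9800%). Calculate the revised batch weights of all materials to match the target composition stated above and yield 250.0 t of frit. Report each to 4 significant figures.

The intermediate values are printed (rounded to four significant figures) alongside each step — the working math runs at exact precision all the way through — each reported number undergoes a single rounding — derived quantities (the totals, ignition loss, the six compositions, net glass mass, yield) are computed from the batch weights per 250.0 t of glass at full precision, as quoted within problem or answer.
Oxide-by-oxide targets in 250.0 t frit:
  SiO2: 53.15% × 250.0 = 132.9 t
  MgO: 21.75% × 250.0 = 54.38 t
  ZnO: 8.352% × 250.0 = 20.88 t
  ZrO2: 8.758% × 250.0 = 21.90 t
  CaO: 7.023% × 250.0 = 17.56 t
  SrO: 0.9647% × 250.0 = 2.412 t
Mass-balance tally per oxide given the weights on record, versus the basis set out (oxide sums agree with the targets within answer rounding):
  SiO2: 32.48·0.3248 + 167.4·0.6367 + 30.57·0.5157 = 132.9 t (target 132.9 t)
  MgO: 167.4·0.3130 + 4.882·0.4074 = 54.39 t (target 54.38 t)
  ZnO: 20.92·0.9980 = 20.88 t (target 20.88 t)
  ZrO2: 32.48·0.6742 = 21.90 t (target 21.90 t)
  CaO: 4.882·0.5828 + 30.57·0.4813 = 17.56 t (target 17.56 t)
  SrO: 3.448·0.6994 = 2.412 t (target 2.412 t)
Mass balance on the glass: total charge less LOI = 250.0 t (per-oxide target masses sum to 250.0 t; with the basis standing at 250.0 t — rounding explains the deltas).
Batch grand total — Σ batch = 259.7 t; ignition loss, Σ(batch × LOI) = 9.671 t; yield: glass divided by total = 96.28%.

Revised batch per 250.0 t frit:
  zircon sand: 32.48 t
  strontianite: 3.448 t
  Mg3Si4O10(OH)2: 167.4 t
  zinc white: 20.92 t
  doloma: 4.882 t
  wollastonite: 30.57 t
Total batch = 259.7 t; LOI loss = 9.671 t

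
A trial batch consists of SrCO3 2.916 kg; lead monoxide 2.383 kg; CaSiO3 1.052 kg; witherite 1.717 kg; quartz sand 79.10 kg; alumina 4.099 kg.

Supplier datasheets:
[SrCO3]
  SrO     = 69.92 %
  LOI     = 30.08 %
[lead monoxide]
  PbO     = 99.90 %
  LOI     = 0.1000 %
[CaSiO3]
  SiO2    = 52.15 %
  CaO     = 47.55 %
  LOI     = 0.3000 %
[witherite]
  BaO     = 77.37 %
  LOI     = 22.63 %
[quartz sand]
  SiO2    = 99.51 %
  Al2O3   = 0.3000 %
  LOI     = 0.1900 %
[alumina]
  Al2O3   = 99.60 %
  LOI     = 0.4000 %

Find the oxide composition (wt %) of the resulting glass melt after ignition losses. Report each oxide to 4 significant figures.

The intermediate values are displayed (rounded to four significant figures) on the page. Each numeric step maintains full precision from first step to last; each reported result includes exactly one rounding; derived quantities, which include LOI, totals, yield, glass mass, six oxide percentages, are recomputed at exact precision, as written in either problem or answer, using the weight values on 89.83 kg of glass.
Oxide masses out of the charge:
  PbO: 2.383·0.9990 = 2.381 kg
  SiO2: 1.052·0.5215 + 79.10·0.9951 = 79.26 kg
  CaO: 1.052·0.4755 = 0.5002 kg
  BaO: 1.717·0.7737 = 1.328 kg
  SrO: 2.916·0.6992 = 2.039 kg
  Al2O3: 79.10·0.003000 + 4.099·0.9960 = 4.320 kg
LOI: 2.916·0.3008 + 2.383·0.001000 + 1.052·0.003000 + 1.717·0.2263 + 79.10·0.001900 + 4.099·0.004000 = 1.438 kg
Net of LOI, the glass mass = 91.27 − 1.438 = 89.83 kg (matching Σ of the oxides)
percent by weight: oxide/glass ×100

Glass mass = 89.83 kg (batch 91.27 − LOI 1.438).
Composition: PbO 2.650%, SiO2 88.24%, CaO 0.5569%, BaO 1.479%, SrO 2.270%, Al2O3 4.809%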